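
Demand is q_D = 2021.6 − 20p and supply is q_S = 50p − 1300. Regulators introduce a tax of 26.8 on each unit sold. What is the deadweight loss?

5130.29

In inverse form: demand p = 101.08 − 0.05q, supply p = 26 + 0.02q.
Competitive equilibrium: 101.08 − 0.05q = 26 + 0.02q → q* = 1072.5714, p* = 47.4514.
With the tax, the buyer price exceeds the seller price by 26.8: (101.08 − 0.05q) − (26 + 0.02q) = 26.8 → q' = 689.7143.
Δq = 1072.5714 − 689.7143 = 382.8571; the wedge equals the tax, 26.8.
The triangle = ½ × 382.8571 × 26.8 = 5130.29.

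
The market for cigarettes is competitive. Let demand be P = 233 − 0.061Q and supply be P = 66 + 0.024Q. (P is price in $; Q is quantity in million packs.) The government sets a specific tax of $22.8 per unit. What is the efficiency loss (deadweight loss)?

$3057.88 million

Competitive equilibrium: 233 − 0.061Q = 66 + 0.024Q → Q* = 1964.7059, P* = 113.1529.
With the tax, the buyer price exceeds the seller price by 22.8: (233 − 0.061Q) − (66 + 0.024Q) = 22.8 → Q' = 1696.4706.
ΔQ = 1964.7059 − 1696.4706 = 268.2353; the wedge equals the tax, 22.8.
The triangle = ½ × 268.2353 × 22.8 = $3057.88 million.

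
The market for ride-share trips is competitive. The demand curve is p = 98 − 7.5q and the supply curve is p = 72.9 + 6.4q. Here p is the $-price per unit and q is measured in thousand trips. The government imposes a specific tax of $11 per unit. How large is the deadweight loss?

$4.35 thousand

Competitive equilibrium: 98 − 7.5q = 72.9 + 6.4q → q* = 1.8058, p* = 84.4568.
With the tax, the buyer price exceeds the seller price by 11: (98 − 7.5q) − (72.9 + 6.4q) = 11 → q' = 1.0144.
Δq = 1.8058 − 1.0144 = 0.7914; the wedge equals the tax, 11.
DWL = ½ × 0.7914 × 11 = $4.35 thousand.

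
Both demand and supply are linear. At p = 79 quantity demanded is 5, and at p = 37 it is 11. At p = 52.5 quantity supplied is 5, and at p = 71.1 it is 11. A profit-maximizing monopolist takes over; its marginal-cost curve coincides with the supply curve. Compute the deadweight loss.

49.19

Demand slope = (37 − 79)/(11 − 5) = −7, so p = 114 − 7q.
Supply slope = (71.1 − 52.5)/(11 − 5) = 3.1, so p = 37 + 3.1q.
Competitive equilibrium: 114 − 7q = 37 + 3.1q → q* = 7.6238, p* = 60.6337.
Marginal revenue: MR = 114 − 14q. Set MR = MC: 114 − 14q = 37 + 3.1q → q_m = 4.5029.
Price p_m = 114 − 7·4.5029 = 82.4797; MC(q_m) = 37 + 3.1·4.5029 = 50.959.
Competitive q* = 7.6238, so Δq = 3.1209; wedge = 82.4797 − 50.959 = 31.5207.
DWL = ½ × 3.1209 × 31.5207 = 49.19.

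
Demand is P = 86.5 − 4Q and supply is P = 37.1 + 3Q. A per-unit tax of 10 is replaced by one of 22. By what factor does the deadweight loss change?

4.84

Competitive equilibrium: 86.5 − 4Q = 37.1 + 3Q → Q* = 7.0571, P* = 58.2714.
For a per-unit tax t: ΔQ = t/7, so DWL = ½·t·(t/7) = t²/14.
At t = 10: DWL = 7.143. At t = 22: DWL = 34.571.
Ratio = (22/10)² = 4.84.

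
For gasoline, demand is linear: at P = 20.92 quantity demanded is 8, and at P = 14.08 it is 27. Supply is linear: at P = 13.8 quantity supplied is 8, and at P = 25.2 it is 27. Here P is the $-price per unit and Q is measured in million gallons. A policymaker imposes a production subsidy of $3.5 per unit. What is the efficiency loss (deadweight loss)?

$6.38 million

Demand slope = (14.08 − 20.92)/(27 − 8) = −0.36, so P = 23.8 − 0.36Q.
Supply slope = (25.2 − 13.8)/(27 − 8) = 0.6, so P = 9 + 0.6Q.
Competitive equilibrium: 23.8 − 0.36Q = 9 + 0.6Q → Q* = 15.4167, P* = 18.25.
The subsidy lowers effective supply by 3.5: P = 5.5 + 0.6Q.
New quantity: 23.8 − 0.36Q = 5.5 + 0.6Q → Q' = 19.0625.
Overproduction ΔQ = 19.0625 − 15.4167 = 3.6458; wedge = subsidy = 3.5.
DWL = ½ × 3.6458 × 3.5 = $6.38 million.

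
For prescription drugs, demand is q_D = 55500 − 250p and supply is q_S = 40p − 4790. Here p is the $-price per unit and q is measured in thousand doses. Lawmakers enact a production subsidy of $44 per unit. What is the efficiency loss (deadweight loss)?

$33379.31 thousand

In inverse form: demand p = 222 − 0.004q, supply p = 119.75 + 0.025q.
Competitive equilibrium: 222 − 0.004q = 119.75 + 0.025q → q* = 3525.8621, p* = 207.8966.
The subsidy lowers effective supply by 44: p = 75.75 + 0.025q.
New quantity: 222 − 0.004q = 75.75 + 0.025q → q' = 5043.1034.
Overproduction Δq = 5043.1034 − 3525.8621 = 1517.2413; wedge = subsidy = 44.
The triangle = ½ × 1517.2413 × 44 = $33379.31 thousand.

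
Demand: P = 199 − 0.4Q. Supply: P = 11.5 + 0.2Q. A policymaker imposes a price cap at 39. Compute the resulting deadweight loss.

9187.50

Competitive equilibrium: 199 − 0.4Q = 11.5 + 0.2Q → Q* = 312.5, P* = 74.
At the ceiling P = 39, quantity supplied = (39 − 11.5)/0.2 = 137.5.
Willingness to pay at Q' = 137.5: 199 − 0.4·137.5 = 144.
ΔQ = 312.5 − 137.5 = 175; wedge = 144 − 39 = 105.
DWL = ½ × 175 × 105 = 9187.50.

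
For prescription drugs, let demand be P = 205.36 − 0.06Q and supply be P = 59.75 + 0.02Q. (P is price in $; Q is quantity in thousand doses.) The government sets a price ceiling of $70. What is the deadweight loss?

$68395.33 thousand

Competitive equilibrium: 205.36 − 0.06Q = 59.75 + 0.02Q → Q* = 1820.125, P* = 96.1525.
At the ceiling P = 70, quantity supplied = (70 − 59.75)/0.02 = 512.5.
Willingness to pay at Q' = 512.5: 205.36 − 0.06·512.5 = 174.61.
ΔQ = 1820.125 − 512.5 = 1307.625; wedge = 174.61 − 70 = 104.61.
Deadweight loss = ½ × 1307.625 × 104.61 = $68395.33 thousand.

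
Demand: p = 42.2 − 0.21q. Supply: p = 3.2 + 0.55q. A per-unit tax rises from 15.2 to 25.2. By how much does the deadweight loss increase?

265.79

Competitive equilibrium: 42.2 − 0.21q = 3.2 + 0.55q → q* = 51.3158, p* = 31.4237.
For a per-unit tax t: Δq = t/0.76, so DWL = ½·t·(t/0.76) = t²/1.52.
At t = 15.2: DWL = 152. At t = 25.2: DWL = 417.789.
Increase = 417.789 − 152 = 265.79.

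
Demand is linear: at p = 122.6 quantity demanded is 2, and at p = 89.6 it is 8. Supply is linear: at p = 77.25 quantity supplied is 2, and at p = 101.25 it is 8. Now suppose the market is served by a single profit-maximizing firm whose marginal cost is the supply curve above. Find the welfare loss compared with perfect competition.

29.30

Demand slope = (89.6 − 122.6)/(8 − 2) = −5.5, so p = 133.6 − 5.5q.
Supply slope = (101.25 − 77.25)/(8 − 2) = 4, so p = 69.25 + 4q.
Competitive equilibrium: 133.6 − 5.5q = 69.25 + 4q → q* = 6.7737, p* = 96.3447.
Marginal revenue: MR = 133.6 − 11q. Set MR = MC: 133.6 − 11q = 69.25 + 4q → q_m = 4.29.
Price p_m = 133.6 − 5.5·4.29 = 110.005; MC(q_m) = 69.25 + 4·4.29 = 86.41.
Competitive q* = 6.7737, so Δq = 2.4837; wedge = 110.005 − 86.41 = 23.595.
DWL = ½ × 2.4837 × 23.595 = 29.30.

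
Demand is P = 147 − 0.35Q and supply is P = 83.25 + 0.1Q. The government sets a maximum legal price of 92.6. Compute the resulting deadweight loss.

522.01

Competitive equilibrium: 147 − 0.35Q = 83.25 + 0.1Q → Q* = 141.6667, P* = 97.4167.
At the ceiling P = 92.6, quantity supplied = (92.6 − 83.25)/0.1 = 93.5.
Willingness to pay at Q' = 93.5: 147 − 0.35·93.5 = 114.275.
ΔQ = 141.6667 − 93.5 = 48.1667; wedge = 114.275 − 92.6 = 21.675.
DWL = ½ × 48.1667 × 21.675 = 522.01.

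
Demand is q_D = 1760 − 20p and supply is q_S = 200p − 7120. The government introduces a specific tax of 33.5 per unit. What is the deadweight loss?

10202.27

In inverse form: demand p = 88 − 0.05q, supply p = 35.6 + 0.005q.
Competitive equilibrium: 88 − 0.05q = 35.6 + 0.005q → q* = 952.7273, p* = 40.3636.
With the tax, the buyer price exceeds the seller price by 33.5: (88 − 0.05q) − (35.6 + 0.005q) = 33.5 → q' = 343.6364.
Δq = 952.7273 − 343.6364 = 609.0909; the wedge equals the tax, 33.5.
The triangle = ½ × 609.0909 × 33.5 = 10202.27.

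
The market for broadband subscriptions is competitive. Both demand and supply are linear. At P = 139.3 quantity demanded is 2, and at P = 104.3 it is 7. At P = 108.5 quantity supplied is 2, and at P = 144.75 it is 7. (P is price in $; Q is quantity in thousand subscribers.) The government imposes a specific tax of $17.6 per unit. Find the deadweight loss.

Demand slope = (104.3 − 139.3)/(7 − 2) = −7, so P = 153.3 − 7Q.
Supply slope = (144.75 − 108.5)/(7 − 2) = 7.25, so P = 94 + 7.25Q.
Competitive equilibrium: 153.3 − 7Q = 94 + 7.25Q → Q* = 4.1614, P* = 124.1702.
With the tax, the buyer price exceeds the seller price by 17.6: (153.3 − 7Q) − (94 + 7.25Q) = 17.6 → Q' = 2.9263.
ΔQ = 4.1614 − 2.9263 = 1.2351; the wedge equals the tax, 17.6.
Welfare loss = ½ × 1.2351 × 17.6 = $10.87 thousand.

$10.87 thousand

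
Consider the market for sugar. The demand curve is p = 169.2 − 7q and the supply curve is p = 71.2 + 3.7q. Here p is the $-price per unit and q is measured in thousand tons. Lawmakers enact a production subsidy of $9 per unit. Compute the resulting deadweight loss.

$3.79 thousand

Competitive equilibrium: 169.2 − 7q = 71.2 + 3.7q → q* = 9.15888, p* = 105.08785.
The subsidy lowers effective supply by 9: p = 62.2 + 3.7q.
New quantity: 169.2 − 7q = 62.2 + 3.7q → q' = 10.
Overproduction Δq = 10 − 9.15888 = 0.84112; wedge = subsidy = 9.
Welfare loss = ½ × 0.84112 × 9 = $3.79 thousand.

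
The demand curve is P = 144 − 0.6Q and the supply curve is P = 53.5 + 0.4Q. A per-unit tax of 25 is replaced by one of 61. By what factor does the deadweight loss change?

5.9536

Competitive equilibrium: 144 − 0.6Q = 53.5 + 0.4Q → Q* = 90.5, P* = 89.7.
For a per-unit tax t: ΔQ = t/1, so DWL = ½·t·(t/1) = t²/2.
At t = 25: DWL = 312.5. At t = 61: DWL = 1860.5.
Ratio = (61/25)² = 5.9536.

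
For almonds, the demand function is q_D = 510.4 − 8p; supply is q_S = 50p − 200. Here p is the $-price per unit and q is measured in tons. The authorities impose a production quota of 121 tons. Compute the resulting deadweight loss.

In inverse form: demand p = 63.8 − 0.125q, supply p = 4 + 0.02q.
Competitive equilibrium: 63.8 − 0.125q = 4 + 0.02q → q* = 412.41379, p* = 12.24828.
At q = 121: demand price = 63.8 − 0.125·121 = 48.675; supply price = 4 + 0.02·121 = 6.42.
Δq = 412.41379 − 121 = 291.41379; wedge = 48.675 − 6.42 = 42.255.
Deadweight loss = ½ × 291.41379 × 42.255 = $6156.84.

$6156.84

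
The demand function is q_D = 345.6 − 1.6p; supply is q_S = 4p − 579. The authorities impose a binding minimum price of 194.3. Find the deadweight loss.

954.49

In inverse form: demand p = 216 − 0.625q, supply p = 144.75 + 0.25q.
Competitive equilibrium: 216 − 0.625q = 144.75 + 0.25q → q* = 81.4286, p* = 165.1071.
At the floor p = 194.3, quantity demanded = (216 − 194.3)/0.625 = 34.72.
Sellers' marginal cost at q' = 34.72: 144.75 + 0.25·34.72 = 153.43.
Δq = 81.4286 − 34.72 = 46.7086; wedge = 194.3 − 153.43 = 40.87.
Deadweight loss = ½ × 46.7086 × 40.87 = 954.49.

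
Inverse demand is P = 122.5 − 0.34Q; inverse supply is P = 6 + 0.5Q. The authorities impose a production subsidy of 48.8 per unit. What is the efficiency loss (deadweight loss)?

1417.52

Competitive equilibrium: 122.5 − 0.34Q = 6 + 0.5Q → Q* = 138.6905, P* = 75.3452.
The subsidy lowers effective supply by 48.8: P = 0.5Q − 42.8.
New quantity: 122.5 − 0.34Q = 0.5Q − 42.8 → Q' = 196.7857.
Overproduction ΔQ = 196.7857 − 138.6905 = 58.0952; wedge = subsidy = 48.8.
Deadweight loss = ½ × 58.0952 × 48.8 = 1417.52.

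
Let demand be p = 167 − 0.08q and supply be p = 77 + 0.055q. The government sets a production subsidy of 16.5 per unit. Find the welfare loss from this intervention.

1008.33

Competitive equilibrium: 167 − 0.08q = 77 + 0.055q → q* = 666.6667, p* = 113.6667.
The subsidy lowers effective supply by 16.5: p = 60.5 + 0.055q.
New quantity: 167 − 0.08q = 60.5 + 0.055q → q' = 788.8889.
Overproduction Δq = 788.8889 − 666.6667 = 122.2222; wedge = subsidy = 16.5.
The triangle = ½ × 122.2222 × 16.5 = 1008.33.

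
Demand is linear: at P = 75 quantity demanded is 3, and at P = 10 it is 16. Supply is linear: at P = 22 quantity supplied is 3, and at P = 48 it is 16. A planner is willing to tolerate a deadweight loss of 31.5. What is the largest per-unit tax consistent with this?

21

Demand slope = (10 − 75)/(16 − 3) = −5, so P = 90 − 5Q.
Supply slope = (48 − 22)/(16 − 3) = 2, so P = 16 + 2Q.
Competitive equilibrium: 90 − 5Q = 16 + 2Q → Q* = 10.5714, P* = 37.1429.
A tax t gives ΔQ = t/7 and wedge t, so DWL = t²/14.
t²/14 = 31.5 → t² = 441 → t = 21.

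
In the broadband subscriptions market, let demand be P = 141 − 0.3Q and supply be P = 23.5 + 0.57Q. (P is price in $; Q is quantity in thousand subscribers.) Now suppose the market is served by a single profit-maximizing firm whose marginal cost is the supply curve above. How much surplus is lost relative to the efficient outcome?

$521.67 thousand

Competitive equilibrium: 141 − 0.3Q = 23.5 + 0.57Q → Q* = 135.0575, P* = 100.4828.
Marginal revenue: MR = 141 − 0.6Q. Set MR = MC: 141 − 0.6Q = 23.5 + 0.57Q → Q_m = 100.4274.
Price P_m = 141 − 0.3·100.4274 = 110.8718; MC(Q_m) = 23.5 + 0.57·100.4274 = 80.7436.
Competitive Q* = 135.0575, so ΔQ = 34.6301; wedge = 110.8718 − 80.7436 = 30.1282.
DWL = ½ × 34.6301 × 30.1282 = $521.67 thousand.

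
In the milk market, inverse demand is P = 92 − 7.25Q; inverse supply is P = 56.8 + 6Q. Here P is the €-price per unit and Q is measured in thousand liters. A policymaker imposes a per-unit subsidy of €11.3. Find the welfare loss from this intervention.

Competitive equilibrium: 92 − 7.25Q = 56.8 + 6Q → Q* = 2.6566, P* = 72.7396.
The subsidy lowers effective supply by 11.3: P = 45.5 + 6Q.
New quantity: 92 − 7.25Q = 45.5 + 6Q → Q' = 3.5094.
Overproduction ΔQ = 3.5094 − 2.6566 = 0.8528; wedge = subsidy = 11.3.
Welfare loss = ½ × 0.8528 × 11.3 = €4.82 thousand.

€4.82 thousand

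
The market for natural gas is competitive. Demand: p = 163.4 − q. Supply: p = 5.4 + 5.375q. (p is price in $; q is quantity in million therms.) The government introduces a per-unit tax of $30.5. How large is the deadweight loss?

Competitive equilibrium: 163.4 − q = 5.4 + 5.375q → q* = 24.7843, p* = 138.6157.
With the tax, the buyer price exceeds the seller price by 30.5: (163.4 − q) − (5.4 + 5.375q) = 30.5 → q' = 20.
Δq = 24.7843 − 20 = 4.7843; the wedge equals the tax, 30.5.
DWL = ½ × 4.7843 × 30.5 = $72.96 million.

$72.96 million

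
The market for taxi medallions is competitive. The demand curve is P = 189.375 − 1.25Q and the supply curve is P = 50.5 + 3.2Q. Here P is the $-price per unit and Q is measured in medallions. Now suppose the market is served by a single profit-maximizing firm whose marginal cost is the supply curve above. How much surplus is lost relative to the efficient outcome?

Competitive equilibrium: 189.375 − 1.25Q = 50.5 + 3.2Q → Q* = 31.20787, P* = 150.36517.
Marginal revenue: MR = 189.375 − 2.5Q. Set MR = MC: 189.375 − 2.5Q = 50.5 + 3.2Q → Q_m = 24.36404.
Price P_m = 189.375 − 1.25·24.36404 = 158.91995; MC(Q_m) = 50.5 + 3.2·24.36404 = 128.46493.
Competitive Q* = 31.20787, so ΔQ = 6.84383; wedge = 158.91995 − 128.46493 = 30.45502.
The triangle = ½ × 6.84383 × 30.45502 = $104.21.

$104.21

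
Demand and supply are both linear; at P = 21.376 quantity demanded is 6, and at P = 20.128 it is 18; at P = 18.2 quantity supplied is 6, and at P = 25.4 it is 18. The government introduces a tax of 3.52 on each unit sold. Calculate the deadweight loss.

8.80

Demand slope = (20.128 − 21.376)/(18 − 6) = −0.104, so P = 22 − 0.104Q.
Supply slope = (25.4 − 18.2)/(18 − 6) = 0.6, so P = 14.6 + 0.6Q.
Competitive equilibrium: 22 − 0.104Q = 14.6 + 0.6Q → Q* = 10.5114, P* = 20.9068.
With the tax, the buyer price exceeds the seller price by 3.52: (22 − 0.104Q) − (14.6 + 0.6Q) = 3.52 → Q' = 5.5114.
ΔQ = 10.5114 − 5.5114 = 5; the wedge equals the tax, 3.52.
DWL = ½ × 5 × 3.52 = 8.80.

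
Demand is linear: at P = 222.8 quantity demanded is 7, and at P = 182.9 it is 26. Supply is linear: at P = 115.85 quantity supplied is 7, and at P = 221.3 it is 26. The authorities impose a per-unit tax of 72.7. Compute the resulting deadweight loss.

345.44

Demand slope = (182.9 − 222.8)/(26 − 7) = −2.1, so P = 237.5 − 2.1Q.
Supply slope = (221.3 − 115.85)/(26 − 7) = 5.55, so P = 77 + 5.55Q.
Competitive equilibrium: 237.5 − 2.1Q = 77 + 5.55Q → Q* = 20.9804, P* = 193.4412.
With the tax, the buyer price exceeds the seller price by 72.7: (237.5 − 2.1Q) − (77 + 5.55Q) = 72.7 → Q' = 11.4771.
ΔQ = 20.9804 − 11.4771 = 9.5033; the wedge equals the tax, 72.7.
Welfare loss = ½ × 9.5033 × 72.7 = 345.44.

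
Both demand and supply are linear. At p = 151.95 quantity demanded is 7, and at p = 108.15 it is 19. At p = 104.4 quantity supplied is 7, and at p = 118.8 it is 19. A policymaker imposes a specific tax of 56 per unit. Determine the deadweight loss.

323.30

Demand slope = (108.15 − 151.95)/(19 − 7) = −3.65, so p = 177.5 − 3.65q.
Supply slope = (118.8 − 104.4)/(19 − 7) = 1.2, so p = 96 + 1.2q.
Competitive equilibrium: 177.5 − 3.65q = 96 + 1.2q → q* = 16.8041, p* = 116.1649.
With the tax, the buyer price exceeds the seller price by 56: (177.5 − 3.65q) − (96 + 1.2q) = 56 → q' = 5.2577.
Δq = 16.8041 − 5.2577 = 11.5464; the wedge equals the tax, 56.
The triangle = ½ × 11.5464 × 56 = 323.30.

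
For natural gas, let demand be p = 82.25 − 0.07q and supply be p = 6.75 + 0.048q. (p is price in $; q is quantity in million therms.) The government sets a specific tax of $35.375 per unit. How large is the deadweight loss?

$5302.50 million

Competitive equilibrium: 82.25 − 0.07q = 6.75 + 0.048q → q* = 639.8305, p* = 37.4619.
With the tax, the buyer price exceeds the seller price by 35.375: (82.25 − 0.07q) − (6.75 + 0.048q) = 35.375 → q' = 340.0424.
Δq = 639.8305 − 340.0424 = 299.7881; the wedge equals the tax, 35.375.
Deadweight loss = ½ × 299.7881 × 35.375 = $5302.50 million.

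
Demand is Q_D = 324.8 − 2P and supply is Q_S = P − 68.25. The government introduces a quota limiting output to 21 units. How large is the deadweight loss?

In inverse form: demand P = 162.4 − 0.5Q, supply P = 68.25 + Q.
Competitive equilibrium: 162.4 − 0.5Q = 68.25 + Q → Q* = 62.7667, P* = 131.0167.
At Q = 21: demand price = 162.4 − 0.5·21 = 151.9; supply price = 68.25 + 1·21 = 89.25.
ΔQ = 62.7667 − 21 = 41.7667; wedge = 151.9 − 89.25 = 62.65.
DWL = ½ × 41.7667 × 62.65 = 1308.34.

1308.34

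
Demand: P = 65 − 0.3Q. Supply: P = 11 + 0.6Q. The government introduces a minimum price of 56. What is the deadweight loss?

405

Competitive equilibrium: 65 − 0.3Q = 11 + 0.6Q → Q* = 60, P* = 47.
At the floor P = 56, quantity demanded = (65 − 56)/0.3 = 30.
Sellers' marginal cost at Q' = 30: 11 + 0.6·30 = 29.
ΔQ = 60 − 30 = 30; wedge = 56 − 29 = 27.
Welfare loss = ½ × 30 × 27 = 405.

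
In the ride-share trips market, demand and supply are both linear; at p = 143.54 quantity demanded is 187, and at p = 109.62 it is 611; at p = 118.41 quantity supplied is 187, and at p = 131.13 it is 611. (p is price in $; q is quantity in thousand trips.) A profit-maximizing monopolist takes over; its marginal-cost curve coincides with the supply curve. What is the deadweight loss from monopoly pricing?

$1682.99 thousand

Demand slope = (109.62 − 143.54)/(611 − 187) = −0.08, so p = 158.5 − 0.08q.
Supply slope = (131.13 − 118.41)/(611 − 187) = 0.03, so p = 112.8 + 0.03q.
Competitive equilibrium: 158.5 − 0.08q = 112.8 + 0.03q → q* = 415.4545, p* = 125.2636.
Marginal revenue: MR = 158.5 − 0.16q. Set MR = MC: 158.5 − 0.16q = 112.8 + 0.03q → q_m = 240.5263.
Price p_m = 158.5 − 0.08·240.5263 = 139.2579; MC(q_m) = 112.8 + 0.03·240.5263 = 120.0158.
Competitive q* = 415.4545, so Δq = 174.9282; wedge = 139.2579 − 120.0158 = 19.2421.
DWL = ½ × 174.9282 × 19.2421 = $1682.99 thousand.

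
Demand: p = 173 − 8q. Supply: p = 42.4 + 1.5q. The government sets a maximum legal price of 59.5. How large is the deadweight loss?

Competitive equilibrium: 173 − 8q = 42.4 + 1.5q → q* = 13.7474, p* = 63.0211.
At the ceiling p = 59.5, quantity supplied = (59.5 − 42.4)/1.5 = 11.4.
Willingness to pay at q' = 11.4: 173 − 8·11.4 = 81.8.
Δq = 13.7474 − 11.4 = 2.3474; wedge = 81.8 − 59.5 = 22.3.
Welfare loss = ½ × 2.3474 × 22.3 = 26.17.

26.17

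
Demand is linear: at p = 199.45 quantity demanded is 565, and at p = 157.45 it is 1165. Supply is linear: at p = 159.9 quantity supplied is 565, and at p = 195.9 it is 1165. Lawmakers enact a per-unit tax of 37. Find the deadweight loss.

5265.38

Demand slope = (157.45 − 199.45)/(1165 − 565) = −0.07, so p = 239 − 0.07q.
Supply slope = (195.9 − 159.9)/(1165 − 565) = 0.06, so p = 126 + 0.06q.
Competitive equilibrium: 239 − 0.07q = 126 + 0.06q → q* = 869.2308, p* = 178.1538.
With the tax, the buyer price exceeds the seller price by 37: (239 − 0.07q) − (126 + 0.06q) = 37 → q' = 584.6154.
Δq = 869.2308 − 584.6154 = 284.6154; the wedge equals the tax, 37.
DWL = ½ × 284.6154 × 37 = 5265.38.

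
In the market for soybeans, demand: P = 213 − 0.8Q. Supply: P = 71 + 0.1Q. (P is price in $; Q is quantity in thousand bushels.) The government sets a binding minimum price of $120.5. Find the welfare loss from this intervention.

$799.59 thousand

Competitive equilibrium: 213 − 0.8Q = 71 + 0.1Q → Q* = 157.7778, P* = 86.7778.
At the floor P = 120.5, quantity demanded = (213 − 120.5)/0.8 = 115.625.
Sellers' marginal cost at Q' = 115.625: 71 + 0.1·115.625 = 82.5625.
ΔQ = 157.7778 − 115.625 = 42.1528; wedge = 120.5 − 82.5625 = 37.9375.
The triangle = ½ × 42.1528 × 37.9375 = $799.59 thousand.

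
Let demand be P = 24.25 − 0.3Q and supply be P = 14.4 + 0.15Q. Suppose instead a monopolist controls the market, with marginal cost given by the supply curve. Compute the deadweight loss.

Competitive equilibrium: 24.25 − 0.3Q = 14.4 + 0.15Q → Q* = 21.8889, P* = 17.6833.
Marginal revenue: MR = 24.25 − 0.6Q. Set MR = MC: 24.25 − 0.6Q = 14.4 + 0.15Q → Q_m = 13.1333.
Price P_m = 24.25 − 0.3·13.1333 = 20.31; MC(Q_m) = 14.4 + 0.15·13.1333 = 16.37.
Competitive Q* = 21.8889, so ΔQ = 8.7556; wedge = 20.31 − 16.37 = 3.94.
DWL = ½ × 8.7556 × 3.94 = 17.25.

17.25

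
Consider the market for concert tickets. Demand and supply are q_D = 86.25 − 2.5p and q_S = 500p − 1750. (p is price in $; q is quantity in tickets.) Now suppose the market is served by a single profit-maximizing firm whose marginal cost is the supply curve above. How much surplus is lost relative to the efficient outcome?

In inverse form: demand p = 34.5 − 0.4q, supply p = 3.5 + 0.002q.
Competitive equilibrium: 34.5 − 0.4q = 3.5 + 0.002q → q* = 77.1144, p* = 3.6542.
Marginal revenue: MR = 34.5 − 0.8q. Set MR = MC: 34.5 − 0.8q = 3.5 + 0.002q → q_m = 38.6534.
Price p_m = 34.5 − 0.4·38.6534 = 19.0386; MC(q_m) = 3.5 + 0.002·38.6534 = 3.5773.
Competitive q* = 77.1144, so Δq = 38.461; wedge = 19.0386 − 3.5773 = 15.4613.
Deadweight loss = ½ × 38.461 × 15.4613 = $297.33.

$297.33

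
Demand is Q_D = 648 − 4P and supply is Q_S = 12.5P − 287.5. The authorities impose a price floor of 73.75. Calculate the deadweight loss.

In inverse form: demand P = 162 − 0.25Q, supply P = 23 + 0.08Q.
Competitive equilibrium: 162 − 0.25Q = 23 + 0.08Q → Q* = 421.2121, P* = 56.697.
At the floor P = 73.75, quantity demanded = (162 − 73.75)/0.25 = 353.
Sellers' marginal cost at Q' = 353: 23 + 0.08·353 = 51.24.
ΔQ = 421.2121 − 353 = 68.2121; wedge = 73.75 − 51.24 = 22.51.
Deadweight loss = ½ × 68.2121 × 22.51 = 767.73.

767.73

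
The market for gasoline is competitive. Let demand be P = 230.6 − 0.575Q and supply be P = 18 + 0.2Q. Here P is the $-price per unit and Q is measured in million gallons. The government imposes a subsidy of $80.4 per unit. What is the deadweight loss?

Competitive equilibrium: 230.6 − 0.575Q = 18 + 0.2Q → Q* = 274.32258, P* = 72.86452.
The subsidy lowers effective supply by 80.4: P = 0.2Q − 62.4.
New quantity: 230.6 − 0.575Q = 0.2Q − 62.4 → Q' = 378.06452.
Overproduction ΔQ = 378.06452 − 274.32258 = 103.74194; wedge = subsidy = 80.4.
Welfare loss = ½ × 103.74194 × 80.4 = $4170.43 million.

$4170.43 million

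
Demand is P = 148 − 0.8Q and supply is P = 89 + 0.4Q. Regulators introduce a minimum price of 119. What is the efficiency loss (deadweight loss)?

100.10

Competitive equilibrium: 148 − 0.8Q = 89 + 0.4Q → Q* = 49.1667, P* = 108.6667.
At the floor P = 119, quantity demanded = (148 − 119)/0.8 = 36.25.
Sellers' marginal cost at Q' = 36.25: 89 + 0.4·36.25 = 103.5.
ΔQ = 49.1667 − 36.25 = 12.9167; wedge = 119 − 103.5 = 15.5.
DWL = ½ × 12.9167 × 15.5 = 100.10.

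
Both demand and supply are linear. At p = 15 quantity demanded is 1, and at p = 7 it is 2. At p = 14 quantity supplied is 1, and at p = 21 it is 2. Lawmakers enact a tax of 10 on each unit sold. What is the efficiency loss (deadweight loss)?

3.33

Demand slope = (7 − 15)/(2 − 1) = −8, so p = 23 − 8q.
Supply slope = (21 − 14)/(2 − 1) = 7, so p = 7 + 7q.
Competitive equilibrium: 23 − 8q = 7 + 7q → q* = 1.0667, p* = 14.4667.
With the tax, the buyer price exceeds the seller price by 10: (23 − 8q) − (7 + 7q) = 10 → q' = 0.4.
Δq = 1.0667 − 0.4 = 0.6667; the wedge equals the tax, 10.
DWL = ½ × 0.6667 × 10 = 3.33.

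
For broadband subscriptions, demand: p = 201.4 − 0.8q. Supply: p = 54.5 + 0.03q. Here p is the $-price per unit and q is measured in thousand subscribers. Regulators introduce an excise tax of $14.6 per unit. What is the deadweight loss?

$128.41 thousand

Competitive equilibrium: 201.4 − 0.8q = 54.5 + 0.03q → q* = 176.988, p* = 59.8096.
With the tax, the buyer price exceeds the seller price by 14.6: (201.4 − 0.8q) − (54.5 + 0.03q) = 14.6 → q' = 159.3976.
Δq = 176.988 − 159.3976 = 17.5904; the wedge equals the tax, 14.6.
Welfare loss = ½ × 17.5904 × 14.6 = $128.41 thousand.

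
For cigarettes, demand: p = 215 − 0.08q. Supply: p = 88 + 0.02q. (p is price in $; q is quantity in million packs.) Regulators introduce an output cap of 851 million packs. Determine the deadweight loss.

Competitive equilibrium: 215 − 0.08q = 88 + 0.02q → q* = 1270, p* = 113.4.
At q = 851: demand price = 215 − 0.08·851 = 146.92; supply price = 88 + 0.02·851 = 105.02.
Δq = 1270 − 851 = 419; wedge = 146.92 − 105.02 = 41.9.
DWL = ½ × 419 × 41.9 = $8778.05 million.

$8778.05 million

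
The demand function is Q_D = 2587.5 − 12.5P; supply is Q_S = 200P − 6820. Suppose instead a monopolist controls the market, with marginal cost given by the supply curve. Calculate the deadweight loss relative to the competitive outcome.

41338.35

In inverse form: demand P = 207 − 0.08Q, supply P = 34.1 + 0.005Q.
Competitive equilibrium: 207 − 0.08Q = 34.1 + 0.005Q → Q* = 2034.1176, P* = 44.2706.
Marginal revenue: MR = 207 − 0.16Q. Set MR = MC: 207 − 0.16Q = 34.1 + 0.005Q → Q_m = 1047.8788.
Price P_m = 207 − 0.08·1047.8788 = 123.1697; MC(Q_m) = 34.1 + 0.005·1047.8788 = 39.3394.
Competitive Q* = 2034.1176, so ΔQ = 986.2388; wedge = 123.1697 − 39.3394 = 83.8303.
Welfare loss = ½ × 986.2388 × 83.8303 = 41338.35.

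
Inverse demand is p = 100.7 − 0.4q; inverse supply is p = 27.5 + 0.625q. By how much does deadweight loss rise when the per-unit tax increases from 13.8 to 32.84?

433.18

Competitive equilibrium: 100.7 − 0.4q = 27.5 + 0.625q → q* = 71.4146, p* = 72.1341.
For a per-unit tax t: Δq = t/1.025, so DWL = ½·t·(t/1.025) = t²/2.05.
At t = 13.8: DWL = 92.898. At t = 32.84: DWL = 526.081.
Increase = 526.081 − 92.898 = 433.18.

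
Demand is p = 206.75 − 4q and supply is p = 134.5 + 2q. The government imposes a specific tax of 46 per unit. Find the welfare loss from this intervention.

176.33

Competitive equilibrium: 206.75 − 4q = 134.5 + 2q → q* = 12.0417, p* = 158.5833.
With the tax, the buyer price exceeds the seller price by 46: (206.75 − 4q) − (134.5 + 2q) = 46 → q' = 4.375.
Δq = 12.0417 − 4.375 = 7.6667; the wedge equals the tax, 46.
Deadweight loss = ½ × 7.6667 × 46 = 176.33.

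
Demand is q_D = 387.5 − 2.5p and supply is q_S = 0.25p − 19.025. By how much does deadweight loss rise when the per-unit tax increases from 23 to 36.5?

In inverse form: demand p = 155 − 0.4q, supply p = 76.1 + 4q.
Competitive equilibrium: 155 − 0.4q = 76.1 + 4q → q* = 17.9318, p* = 147.8273.
For a per-unit tax t: Δq = t/4.4, so DWL = ½·t·(t/4.4) = t²/8.8.
At t = 23: DWL = 60.114. At t = 36.5: DWL = 151.392.
Increase = 151.392 − 60.114 = 91.28.

91.28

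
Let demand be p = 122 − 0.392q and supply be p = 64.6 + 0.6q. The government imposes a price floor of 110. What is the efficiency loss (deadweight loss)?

Competitive equilibrium: 122 − 0.392q = 64.6 + 0.6q → q* = 57.8629, p* = 99.3177.
At the floor p = 110, quantity demanded = (122 − 110)/0.392 = 30.6122.
Sellers' marginal cost at q' = 30.6122: 64.6 + 0.6·30.6122 = 82.9673.
Δq = 57.8629 − 30.6122 = 27.2507; wedge = 110 − 82.9673 = 27.0327.
Welfare loss = ½ × 27.2507 × 27.0327 = 368.33.

368.33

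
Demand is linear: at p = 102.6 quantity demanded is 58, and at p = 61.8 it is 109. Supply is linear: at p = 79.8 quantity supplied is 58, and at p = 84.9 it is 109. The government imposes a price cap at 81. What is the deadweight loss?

80

Demand slope = (61.8 − 102.6)/(109 − 58) = −0.8, so p = 149 − 0.8q.
Supply slope = (84.9 − 79.8)/(109 − 58) = 0.1, so p = 74 + 0.1q.
Competitive equilibrium: 149 − 0.8q = 74 + 0.1q → q* = 83.3333, p* = 82.3333.
At the ceiling p = 81, quantity supplied = (81 − 74)/0.1 = 70.
Willingness to pay at q' = 70: 149 − 0.8·70 = 93.
Δq = 83.3333 − 70 = 13.3333; wedge = 93 − 81 = 12.
The triangle = ½ × 13.3333 × 12 = 80.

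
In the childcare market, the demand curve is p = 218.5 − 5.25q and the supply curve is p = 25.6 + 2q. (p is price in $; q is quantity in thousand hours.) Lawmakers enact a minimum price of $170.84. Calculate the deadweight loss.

Competitive equilibrium: 218.5 − 5.25q = 25.6 + 2q → q* = 26.6069, p* = 78.8138.
At the floor p = 170.84, quantity demanded = (218.5 − 170.84)/5.25 = 9.0781.
Sellers' marginal cost at q' = 9.0781: 25.6 + 2·9.0781 = 43.7562.
Δq = 26.6069 − 9.0781 = 17.5288; wedge = 170.84 − 43.7562 = 127.0838.
DWL = ½ × 17.5288 × 127.0838 = $1113.81 thousand.

$1113.81 thousand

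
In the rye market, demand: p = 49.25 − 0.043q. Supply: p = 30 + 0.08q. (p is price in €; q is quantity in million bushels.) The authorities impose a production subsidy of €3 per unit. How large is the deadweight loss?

€36.59 million

Competitive equilibrium: 49.25 − 0.043q = 30 + 0.08q → q* = 156.5041, p* = 42.5203.
The subsidy lowers effective supply by 3: p = 27 + 0.08q.
New quantity: 49.25 − 0.043q = 27 + 0.08q → q' = 180.8943.
Overproduction Δq = 180.8943 − 156.5041 = 24.3902; wedge = subsidy = 3.
The triangle = ½ × 24.3902 × 3 = €36.59 million.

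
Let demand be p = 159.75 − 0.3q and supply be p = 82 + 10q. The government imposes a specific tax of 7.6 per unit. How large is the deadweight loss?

2.80

Competitive equilibrium: 159.75 − 0.3q = 82 + 10q → q* = 7.5485, p* = 157.4854.
With the tax, the buyer price exceeds the seller price by 7.6: (159.75 − 0.3q) − (82 + 10q) = 7.6 → q' = 6.8107.
Δq = 7.5485 − 6.8107 = 0.7378; the wedge equals the tax, 7.6.
Deadweight loss = ½ × 0.7378 × 7.6 = 2.80.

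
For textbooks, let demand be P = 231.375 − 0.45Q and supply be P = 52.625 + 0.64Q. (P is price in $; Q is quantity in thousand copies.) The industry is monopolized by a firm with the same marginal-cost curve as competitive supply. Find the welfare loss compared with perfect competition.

Competitive equilibrium: 231.375 − 0.45Q = 52.625 + 0.64Q → Q* = 163.9908, P* = 157.5791.
Marginal revenue: MR = 231.375 − 0.9Q. Set MR = MC: 231.375 − 0.9Q = 52.625 + 0.64Q → Q_m = 116.0714.
Price P_m = 231.375 − 0.45·116.0714 = 179.1429; MC(Q_m) = 52.625 + 0.64·116.0714 = 126.9107.
Competitive Q* = 163.9908, so ΔQ = 47.9194; wedge = 179.1429 − 126.9107 = 52.2322.
The triangle = ½ × 47.9194 × 52.2322 = $1251.47 thousand.

$1251.47 thousand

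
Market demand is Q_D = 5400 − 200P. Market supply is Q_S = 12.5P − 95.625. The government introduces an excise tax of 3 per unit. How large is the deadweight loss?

52.94

In inverse form: demand P = 27 − 0.005Q, supply P = 7.65 + 0.08Q.
Competitive equilibrium: 27 − 0.005Q = 7.65 + 0.08Q → Q* = 227.6471, P* = 25.8618.
With the tax, the buyer price exceeds the seller price by 3: (27 − 0.005Q) − (7.65 + 0.08Q) = 3 → Q' = 192.3529.
ΔQ = 227.6471 − 192.3529 = 35.2942; the wedge equals the tax, 3.
Deadweight loss = ½ × 35.2942 × 3 = 52.94.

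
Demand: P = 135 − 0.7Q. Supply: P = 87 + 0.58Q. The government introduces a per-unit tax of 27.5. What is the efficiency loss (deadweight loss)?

295.41

Competitive equilibrium: 135 − 0.7Q = 87 + 0.58Q → Q* = 37.5, P* = 108.75.
With the tax, the buyer price exceeds the seller price by 27.5: (135 − 0.7Q) − (87 + 0.58Q) = 27.5 → Q' = 16.0156.
ΔQ = 37.5 − 16.0156 = 21.4844; the wedge equals the tax, 27.5.
Welfare loss = ½ × 21.4844 × 27.5 = 295.41.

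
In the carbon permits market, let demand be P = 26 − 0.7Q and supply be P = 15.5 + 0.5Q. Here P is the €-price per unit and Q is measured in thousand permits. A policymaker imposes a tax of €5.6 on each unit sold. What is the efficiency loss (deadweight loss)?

€13.07 thousand

Competitive equilibrium: 26 − 0.7Q = 15.5 + 0.5Q → Q* = 8.75, P* = 19.875.
With the tax, the buyer price exceeds the seller price by 5.6: (26 − 0.7Q) − (15.5 + 0.5Q) = 5.6 → Q' = 4.0833.
ΔQ = 8.75 − 4.0833 = 4.6667; the wedge equals the tax, 5.6.
The triangle = ½ × 4.6667 × 5.6 = €13.07 thousand.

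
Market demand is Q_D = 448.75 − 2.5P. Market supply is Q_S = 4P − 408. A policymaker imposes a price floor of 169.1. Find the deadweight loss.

2824.89

In inverse form: demand P = 179.5 − 0.4Q, supply P = 102 + 0.25Q.
Competitive equilibrium: 179.5 − 0.4Q = 102 + 0.25Q → Q* = 119.2308, P* = 131.8077.
At the floor P = 169.1, quantity demanded = (179.5 − 169.1)/0.4 = 26.
Sellers' marginal cost at Q' = 26: 102 + 0.25·26 = 108.5.
ΔQ = 119.2308 − 26 = 93.2308; wedge = 169.1 − 108.5 = 60.6.
DWL = ½ × 93.2308 × 60.6 = 2824.89.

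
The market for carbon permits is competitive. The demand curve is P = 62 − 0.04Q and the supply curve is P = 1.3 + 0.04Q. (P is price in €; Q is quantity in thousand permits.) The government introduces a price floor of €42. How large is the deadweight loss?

Competitive equilibrium: 62 − 0.04Q = 1.3 + 0.04Q → Q* = 758.75, P* = 31.65.
At the floor P = 42, quantity demanded = (62 − 42)/0.04 = 500.
Sellers' marginal cost at Q' = 500: 1.3 + 0.04·500 = 21.3.
ΔQ = 758.75 − 500 = 258.75; wedge = 42 − 21.3 = 20.7.
Welfare loss = ½ × 258.75 × 20.7 = €2678.06 thousand.

€2678.06 thousand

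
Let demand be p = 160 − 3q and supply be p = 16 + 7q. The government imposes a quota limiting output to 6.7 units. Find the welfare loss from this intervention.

296.45

Competitive equilibrium: 160 − 3q = 16 + 7q → q* = 14.4, p* = 116.8.
At q = 6.7: demand price = 160 − 3·6.7 = 139.9; supply price = 16 + 7·6.7 = 62.9.
Δq = 14.4 − 6.7 = 7.7; wedge = 139.9 − 62.9 = 77.
Deadweight loss = ½ × 7.7 × 77 = 296.45.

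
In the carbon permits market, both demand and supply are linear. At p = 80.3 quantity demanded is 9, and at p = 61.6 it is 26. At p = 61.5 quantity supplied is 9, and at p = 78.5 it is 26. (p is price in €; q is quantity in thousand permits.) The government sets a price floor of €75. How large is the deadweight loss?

€17.95 thousand

Demand slope = (61.6 − 80.3)/(26 − 9) = −1.1, so p = 90.2 − 1.1q.
Supply slope = (78.5 − 61.5)/(26 − 9) = 1, so p = 52.5 + q.
Competitive equilibrium: 90.2 − 1.1q = 52.5 + q → q* = 17.9524, p* = 70.4524.
At the floor p = 75, quantity demanded = (90.2 − 75)/1.1 = 13.8182.
Sellers' marginal cost at q' = 13.8182: 52.5 + 1·13.8182 = 66.3182.
Δq = 17.9524 − 13.8182 = 4.1342; wedge = 75 − 66.3182 = 8.6818.
Welfare loss = ½ × 4.1342 × 8.6818 = €17.95 thousand.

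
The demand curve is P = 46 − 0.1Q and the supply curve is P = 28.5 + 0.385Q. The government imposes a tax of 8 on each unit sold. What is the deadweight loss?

65.98

Competitive equilibrium: 46 − 0.1Q = 28.5 + 0.385Q → Q* = 36.0825, P* = 42.3918.
With the tax, the buyer price exceeds the seller price by 8: (46 − 0.1Q) − (28.5 + 0.385Q) = 8 → Q' = 19.5876.
ΔQ = 36.0825 − 19.5876 = 16.4949; the wedge equals the tax, 8.
DWL = ½ × 16.4949 × 8 = 65.98.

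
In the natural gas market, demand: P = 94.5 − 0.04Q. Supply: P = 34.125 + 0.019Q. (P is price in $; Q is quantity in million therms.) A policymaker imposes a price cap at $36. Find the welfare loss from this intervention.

$25220.25 million

Competitive equilibrium: 94.5 − 0.04Q = 34.125 + 0.019Q → Q* = 1023.30508, P* = 53.5678.
At the ceiling P = 36, quantity supplied = (36 − 34.125)/0.019 = 98.68421.
Willingness to pay at Q' = 98.68421: 94.5 − 0.04·98.68421 = 90.55263.
ΔQ = 1023.30508 − 98.68421 = 924.62087; wedge = 90.55263 − 36 = 54.55263.
Deadweight loss = ½ × 924.62087 × 54.55263 = $25220.25 million.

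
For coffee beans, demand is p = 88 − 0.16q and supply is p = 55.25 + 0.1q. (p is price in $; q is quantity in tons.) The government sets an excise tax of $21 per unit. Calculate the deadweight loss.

$848.08

Competitive equilibrium: 88 − 0.16q = 55.25 + 0.1q → q* = 125.9615, p* = 67.8462.
With the tax, the buyer price exceeds the seller price by 21: (88 − 0.16q) − (55.25 + 0.1q) = 21 → q' = 45.1923.
Δq = 125.9615 − 45.1923 = 80.7692; the wedge equals the tax, 21.
Welfare loss = ½ × 80.7692 × 21 = $848.08.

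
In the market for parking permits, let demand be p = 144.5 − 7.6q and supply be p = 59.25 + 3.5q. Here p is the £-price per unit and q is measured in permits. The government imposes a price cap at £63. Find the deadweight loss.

Competitive equilibrium: 144.5 − 7.6q = 59.25 + 3.5q → q* = 7.6802, p* = 86.1306.
At the ceiling p = 63, quantity supplied = (63 − 59.25)/3.5 = 1.0714.
Willingness to pay at q' = 1.0714: 144.5 − 7.6·1.0714 = 136.3574.
Δq = 7.6802 − 1.0714 = 6.6088; wedge = 136.3574 − 63 = 73.3574.
Deadweight loss = ½ × 6.6088 × 73.3574 = £242.40.

£242.40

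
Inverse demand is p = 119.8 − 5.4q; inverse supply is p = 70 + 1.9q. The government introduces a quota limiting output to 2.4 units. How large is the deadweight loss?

71.37

Competitive equilibrium: 119.8 − 5.4q = 70 + 1.9q → q* = 6.8219, p* = 82.9616.
At q = 2.4: demand price = 119.8 − 5.4·2.4 = 106.84; supply price = 70 + 1.9·2.4 = 74.56.
Δq = 6.8219 − 2.4 = 4.4219; wedge = 106.84 − 74.56 = 32.28.
DWL = ½ × 4.4219 × 32.28 = 71.37.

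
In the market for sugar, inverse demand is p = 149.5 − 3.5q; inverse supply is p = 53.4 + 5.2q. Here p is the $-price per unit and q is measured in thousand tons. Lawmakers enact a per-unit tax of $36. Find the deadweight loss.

Competitive equilibrium: 149.5 − 3.5q = 53.4 + 5.2q → q* = 11.046, p* = 110.8391.
With the tax, the buyer price exceeds the seller price by 36: (149.5 − 3.5q) − (53.4 + 5.2q) = 36 → q' = 6.908.
Δq = 11.046 − 6.908 = 4.138; the wedge equals the tax, 36.
Deadweight loss = ½ × 4.138 × 36 = $74.48 thousand.

$74.48 thousand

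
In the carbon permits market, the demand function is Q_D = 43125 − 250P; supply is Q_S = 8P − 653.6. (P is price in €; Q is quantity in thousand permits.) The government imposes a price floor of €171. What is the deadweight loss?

€6976.28 thousand

In inverse form: demand P = 172.5 − 0.004Q, supply P = 81.7 + 0.125Q.
Competitive equilibrium: 172.5 − 0.004Q = 81.7 + 0.125Q → Q* = 703.876, P* = 169.6845.
At the floor P = 171, quantity demanded = (172.5 − 171)/0.004 = 375.
Sellers' marginal cost at Q' = 375: 81.7 + 0.125·375 = 128.575.
ΔQ = 703.876 − 375 = 328.876; wedge = 171 − 128.575 = 42.425.
The triangle = ½ × 328.876 × 42.425 = €6976.28 thousand.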